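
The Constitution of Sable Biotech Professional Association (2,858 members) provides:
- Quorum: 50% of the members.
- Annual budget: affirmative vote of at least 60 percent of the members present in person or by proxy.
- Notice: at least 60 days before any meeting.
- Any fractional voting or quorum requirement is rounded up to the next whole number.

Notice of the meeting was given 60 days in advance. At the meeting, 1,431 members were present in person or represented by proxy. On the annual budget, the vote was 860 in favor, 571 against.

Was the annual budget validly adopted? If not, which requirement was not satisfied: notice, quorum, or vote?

Notice: 60 days given; 60 required. Satisfied.
Quorum: 50% of 2,858 = 1,429; 1,431 present. Satisfied.
Vote: requires three-fifths of those present (1,431); 3/5 of 1431 = 858.60, rounded up to 859, so 859 needed; 860 in favor. Satisfied.

Valid — all requirements satisfied.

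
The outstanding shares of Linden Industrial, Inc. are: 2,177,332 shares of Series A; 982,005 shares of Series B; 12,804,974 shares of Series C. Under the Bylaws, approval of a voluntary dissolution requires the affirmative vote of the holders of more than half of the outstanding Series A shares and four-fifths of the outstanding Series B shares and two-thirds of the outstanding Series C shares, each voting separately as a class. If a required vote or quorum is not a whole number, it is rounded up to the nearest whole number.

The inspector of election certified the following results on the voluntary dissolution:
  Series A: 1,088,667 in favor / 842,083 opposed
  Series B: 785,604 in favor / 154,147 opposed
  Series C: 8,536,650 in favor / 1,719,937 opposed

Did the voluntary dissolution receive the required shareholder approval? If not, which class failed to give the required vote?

Series A: a majority of 2177332 is 1088667; 1,088,667 required, 1,088,667 in favor — approved.
Series B: 4/5 of 982005 = 785604; 785,604 required, 785,604 in favor — approved.
Series C: 2/3 of 12804974 = 8536649.33, rounded up to 8536650; 8,536,650 required, 8,536,650 in favor — approved.

Approved — every class gave the required vote.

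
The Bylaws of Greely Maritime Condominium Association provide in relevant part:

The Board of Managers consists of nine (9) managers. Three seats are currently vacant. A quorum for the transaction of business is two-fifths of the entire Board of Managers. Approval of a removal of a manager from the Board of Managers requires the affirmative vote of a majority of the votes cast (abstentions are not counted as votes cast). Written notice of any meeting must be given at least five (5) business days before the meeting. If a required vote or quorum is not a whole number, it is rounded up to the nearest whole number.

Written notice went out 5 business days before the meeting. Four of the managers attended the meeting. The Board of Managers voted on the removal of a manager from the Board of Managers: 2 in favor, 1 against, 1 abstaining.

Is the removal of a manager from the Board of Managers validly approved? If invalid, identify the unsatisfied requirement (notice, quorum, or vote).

Valid — all requirements satisfied.

Notice: 5 business days given; 5 required (5 ≥ 5). Satisfied.
Quorum: 4 present; quorum is 4. Satisfied.
Vote: the removal of a manager from the Board of Managers requires a majority of the votes cast (4 present − 1 abstaining = 3). A majority of 3 is 2, so 2 affirmative votes are needed; 2 voted in favor. Satisfied.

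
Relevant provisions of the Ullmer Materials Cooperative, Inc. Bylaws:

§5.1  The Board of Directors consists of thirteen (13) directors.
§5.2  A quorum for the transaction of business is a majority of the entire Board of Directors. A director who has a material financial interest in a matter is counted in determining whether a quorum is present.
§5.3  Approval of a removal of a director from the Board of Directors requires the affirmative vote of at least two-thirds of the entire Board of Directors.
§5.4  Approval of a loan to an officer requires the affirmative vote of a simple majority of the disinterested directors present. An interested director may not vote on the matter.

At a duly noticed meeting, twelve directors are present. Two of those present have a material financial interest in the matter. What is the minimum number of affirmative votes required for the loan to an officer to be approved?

6

The loan to an officer requires a majority of the disinterested directors present (12 − 2 = 10).
A majority of 10 is 6.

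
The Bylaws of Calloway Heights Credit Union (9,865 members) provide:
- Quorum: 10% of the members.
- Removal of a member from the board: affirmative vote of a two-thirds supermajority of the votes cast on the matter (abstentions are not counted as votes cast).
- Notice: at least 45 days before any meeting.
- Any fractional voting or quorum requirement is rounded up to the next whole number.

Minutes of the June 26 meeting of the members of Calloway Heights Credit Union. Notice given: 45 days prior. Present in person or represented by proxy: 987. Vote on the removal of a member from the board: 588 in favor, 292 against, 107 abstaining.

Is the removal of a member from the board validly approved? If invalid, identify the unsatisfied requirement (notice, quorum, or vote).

Valid — all requirements satisfied.

Notice: 45 days given; 45 required. Satisfied.
Quorum: 10% of 9,865 = 986.50, rounded up to 987; 987 present. Satisfied.
Vote: requires two-thirds of the votes cast (987 − 107 abstaining = 880); 2/3 of 880 = 586.67, rounded up to 587, so 587 needed; 588 in favor. Satisfied.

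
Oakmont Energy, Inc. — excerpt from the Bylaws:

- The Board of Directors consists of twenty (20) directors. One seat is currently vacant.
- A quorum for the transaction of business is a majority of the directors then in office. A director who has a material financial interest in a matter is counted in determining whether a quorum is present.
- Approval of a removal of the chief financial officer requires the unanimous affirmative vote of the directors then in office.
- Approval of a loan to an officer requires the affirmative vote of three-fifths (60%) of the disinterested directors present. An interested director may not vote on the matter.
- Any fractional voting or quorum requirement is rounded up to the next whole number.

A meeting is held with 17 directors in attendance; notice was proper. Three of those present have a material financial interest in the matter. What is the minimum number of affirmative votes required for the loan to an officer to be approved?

The loan to an officer requires three-fifths of the disinterested directors present (17 − 3 = 14).
3/5 of 14 = 8.40, rounded up to 9.

9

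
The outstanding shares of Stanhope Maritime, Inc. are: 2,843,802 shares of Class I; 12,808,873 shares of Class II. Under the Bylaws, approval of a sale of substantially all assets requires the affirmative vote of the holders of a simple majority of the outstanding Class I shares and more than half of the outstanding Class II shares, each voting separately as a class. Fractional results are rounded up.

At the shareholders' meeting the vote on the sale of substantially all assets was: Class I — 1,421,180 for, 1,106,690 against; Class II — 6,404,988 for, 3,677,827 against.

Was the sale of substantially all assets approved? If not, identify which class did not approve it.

Not approved — the Class I shares did not give the required vote.

Class I: a majority of 2843802 is 1421902; 1,421,902 required, 1,421,180 in favor — not approved.
Class II: a majority of 12808873 is 6404437; 6,404,437 required, 6,404,988 in favor — approved.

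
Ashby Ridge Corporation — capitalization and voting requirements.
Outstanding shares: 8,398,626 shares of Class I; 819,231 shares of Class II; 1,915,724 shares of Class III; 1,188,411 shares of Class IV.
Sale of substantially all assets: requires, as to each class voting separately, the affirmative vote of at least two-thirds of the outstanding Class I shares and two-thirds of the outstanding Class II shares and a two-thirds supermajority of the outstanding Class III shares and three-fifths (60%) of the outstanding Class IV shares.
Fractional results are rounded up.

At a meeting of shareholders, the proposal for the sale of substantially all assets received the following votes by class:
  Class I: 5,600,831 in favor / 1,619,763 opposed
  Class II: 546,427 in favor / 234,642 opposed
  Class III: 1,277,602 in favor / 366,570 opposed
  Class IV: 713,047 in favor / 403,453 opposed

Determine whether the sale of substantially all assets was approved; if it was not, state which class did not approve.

Approved — every class gave the required vote.

Class I: 2/3 of 8398626 = 5599084; 5,599,084 required, 5,600,831 in favor — approved.
Class II: 2/3 of 819231 = 546154; 546,154 required, 546,427 in favor — approved.
Class III: 2/3 of 1915724 = 1277149.33, rounded up to 1277150; 1,277,150 required, 1,277,602 in favor — approved.
Class IV: 3/5 of 1188411 = 713046.60, rounded up to 713047; 713,047 required, 713,047 in favor — approved.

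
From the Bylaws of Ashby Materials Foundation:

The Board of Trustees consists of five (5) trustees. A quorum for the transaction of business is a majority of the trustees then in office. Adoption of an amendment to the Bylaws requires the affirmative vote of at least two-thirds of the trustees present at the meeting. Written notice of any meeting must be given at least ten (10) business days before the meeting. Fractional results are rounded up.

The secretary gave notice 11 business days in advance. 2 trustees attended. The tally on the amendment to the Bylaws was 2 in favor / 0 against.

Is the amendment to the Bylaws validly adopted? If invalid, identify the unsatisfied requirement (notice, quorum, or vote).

Invalid — quorum requirement not satisfied.

Notice: 11 business days given; 10 required (11 ≥ 10). Satisfied.
Quorum: 2 present; quorum is 3. Not satisfied.
Vote: the amendment to the Bylaws requires two-thirds of the trustees present (2). 2/3 of 2 = 1.33, rounded up to 2, so 2 affirmative votes are needed; 2 voted in favor. Satisfied. (Moot — without a quorum no business can be validly transacted.)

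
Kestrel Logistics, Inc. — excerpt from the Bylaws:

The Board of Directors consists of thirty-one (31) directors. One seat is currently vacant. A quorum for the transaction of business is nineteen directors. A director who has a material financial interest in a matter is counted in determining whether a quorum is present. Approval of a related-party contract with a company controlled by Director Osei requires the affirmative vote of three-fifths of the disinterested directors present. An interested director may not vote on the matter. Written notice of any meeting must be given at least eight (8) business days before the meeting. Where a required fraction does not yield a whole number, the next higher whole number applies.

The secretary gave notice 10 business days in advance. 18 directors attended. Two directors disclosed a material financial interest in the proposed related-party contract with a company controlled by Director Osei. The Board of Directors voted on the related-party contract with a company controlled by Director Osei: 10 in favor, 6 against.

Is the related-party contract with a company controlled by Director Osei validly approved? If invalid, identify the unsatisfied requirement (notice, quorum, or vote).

Notice: 10 business days given; 8 required (10 ≥ 8). Satisfied.
Quorum: 18 present (interested directors count toward quorum); quorum is 19. Not satisfied.
Vote: the related-party contract with a company controlled by Director Osei requires three-fifths of the disinterested directors present (18 − 2 = 16). 3/5 of 16 = 9.60, rounded up to 10, so 10 affirmative votes are needed; 10 voted in favor. Satisfied. (Moot — without a quorum no business can be validly transacted.)

Invalid — quorum requirement not satisfied.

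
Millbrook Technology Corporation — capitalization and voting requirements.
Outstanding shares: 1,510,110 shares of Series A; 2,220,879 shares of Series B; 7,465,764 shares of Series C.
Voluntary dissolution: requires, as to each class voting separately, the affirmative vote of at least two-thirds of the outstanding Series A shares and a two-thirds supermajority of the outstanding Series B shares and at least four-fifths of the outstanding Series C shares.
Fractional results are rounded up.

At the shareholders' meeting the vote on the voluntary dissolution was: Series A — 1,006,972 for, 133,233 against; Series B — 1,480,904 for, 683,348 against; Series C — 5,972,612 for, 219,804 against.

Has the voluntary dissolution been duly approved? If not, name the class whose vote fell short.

Approved — every class gave the required vote.

Series A: 2/3 of 1510110 = 1006740; 1,006,740 required, 1,006,972 in favor — approved.
Series B: 2/3 of 2220879 = 1480586; 1,480,586 required, 1,480,904 in favor — approved.
Series C: 4/5 of 7465764 = 5972611.20, rounded up to 5972612; 5,972,612 required, 5,972,612 in favor — approved.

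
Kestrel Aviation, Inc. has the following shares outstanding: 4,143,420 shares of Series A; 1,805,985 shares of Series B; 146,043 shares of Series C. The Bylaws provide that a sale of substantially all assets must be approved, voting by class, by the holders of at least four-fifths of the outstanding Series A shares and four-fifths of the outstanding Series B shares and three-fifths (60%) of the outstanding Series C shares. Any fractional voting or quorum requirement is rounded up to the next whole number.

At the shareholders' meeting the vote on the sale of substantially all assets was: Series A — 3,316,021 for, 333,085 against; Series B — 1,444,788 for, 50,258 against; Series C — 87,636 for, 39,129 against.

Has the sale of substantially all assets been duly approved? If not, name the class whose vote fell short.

Approved — every class gave the required vote.

Series A: 4/5 of 4143420 = 3314736; 3,314,736 required, 3,316,021 in favor — approved.
Series B: 4/5 of 1805985 = 1444788; 1,444,788 required, 1,444,788 in favor — approved.
Series C: 3/5 of 146043 = 87625.80, rounded up to 87626; 87,626 required, 87,636 in favor — approved.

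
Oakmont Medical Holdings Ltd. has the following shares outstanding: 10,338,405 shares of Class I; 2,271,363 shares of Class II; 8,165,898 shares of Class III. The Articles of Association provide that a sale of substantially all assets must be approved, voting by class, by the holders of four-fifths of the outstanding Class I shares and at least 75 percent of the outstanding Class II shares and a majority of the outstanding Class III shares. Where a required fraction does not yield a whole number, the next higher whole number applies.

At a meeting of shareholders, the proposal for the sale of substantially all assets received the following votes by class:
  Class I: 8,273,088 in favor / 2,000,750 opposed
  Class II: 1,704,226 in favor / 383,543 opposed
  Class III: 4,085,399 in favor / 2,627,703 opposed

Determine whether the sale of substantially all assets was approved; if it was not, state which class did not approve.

Class I: 4/5 of 10338405 = 8270724; 8,270,724 required, 8,273,088 in favor — approved.
Class II: 3/4 of 2271363 = 1703522.25, rounded up to 1703523; 1,703,523 required, 1,704,226 in favor — approved.
Class III: a majority of 8165898 is 4082950; 4,082,950 required, 4,085,399 in favor — approved.

Approved — every class gave the required vote.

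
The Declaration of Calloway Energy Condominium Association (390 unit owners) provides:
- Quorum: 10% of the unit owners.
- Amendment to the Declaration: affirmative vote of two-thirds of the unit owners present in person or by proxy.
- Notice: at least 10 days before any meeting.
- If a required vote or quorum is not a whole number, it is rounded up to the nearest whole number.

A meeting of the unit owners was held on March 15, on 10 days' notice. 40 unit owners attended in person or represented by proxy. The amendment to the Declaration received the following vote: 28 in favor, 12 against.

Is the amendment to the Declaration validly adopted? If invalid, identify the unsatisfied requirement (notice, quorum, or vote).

Valid — all requirements satisfied.

Notice: 10 days given; 10 required. Satisfied.
Quorum: 10% of 390 = 39; 40 present. Satisfied.
Vote: requires two-thirds of those present (40); 2/3 of 40 = 26.67, rounded up to 27, so 27 needed; 28 in favor. Satisfied.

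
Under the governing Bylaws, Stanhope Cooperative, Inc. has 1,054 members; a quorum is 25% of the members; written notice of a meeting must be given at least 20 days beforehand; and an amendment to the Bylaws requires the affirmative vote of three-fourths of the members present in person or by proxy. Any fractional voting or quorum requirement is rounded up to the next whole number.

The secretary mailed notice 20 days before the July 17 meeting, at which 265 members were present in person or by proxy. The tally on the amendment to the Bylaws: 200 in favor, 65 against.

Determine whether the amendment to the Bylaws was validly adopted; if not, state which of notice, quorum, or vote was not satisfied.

Valid — all requirements satisfied.

Notice: 20 days given; 20 required. Satisfied.
Quorum: 25% of 1,054 = 263.50, rounded up to 264; 265 present. Satisfied.
Vote: requires three-fourths of those present (265); 3/4 of 265 = 198.75, rounded up to 199, so 199 needed; 200 in favor. Satisfied.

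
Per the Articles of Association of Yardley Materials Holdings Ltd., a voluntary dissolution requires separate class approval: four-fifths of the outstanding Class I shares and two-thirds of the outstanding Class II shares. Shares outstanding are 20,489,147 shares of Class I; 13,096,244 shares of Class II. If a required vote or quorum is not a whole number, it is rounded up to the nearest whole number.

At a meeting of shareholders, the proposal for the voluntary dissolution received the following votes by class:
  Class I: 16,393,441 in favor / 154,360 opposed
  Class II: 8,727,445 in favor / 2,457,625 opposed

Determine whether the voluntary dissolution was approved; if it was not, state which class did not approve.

Class I: 4/5 of 20489147 = 16391317.60, rounded up to 16391318; 16,391,318 required, 16,393,441 in favor — approved.
Class II: 2/3 of 13096244 = 8730829.33, rounded up to 8730830; 8,730,830 required, 8,727,445 in favor — not approved.

Not approved — the Class II shares did not give the required vote.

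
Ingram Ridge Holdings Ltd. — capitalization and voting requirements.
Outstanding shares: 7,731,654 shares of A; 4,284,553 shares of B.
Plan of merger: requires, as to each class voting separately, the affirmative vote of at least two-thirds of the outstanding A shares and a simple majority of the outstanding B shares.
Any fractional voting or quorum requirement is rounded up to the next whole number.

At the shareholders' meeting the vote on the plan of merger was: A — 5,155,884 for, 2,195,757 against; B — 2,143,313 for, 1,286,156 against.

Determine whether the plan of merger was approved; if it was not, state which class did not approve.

A: 2/3 of 7731654 = 5154436; 5,154,436 required, 5,155,884 in favor — approved.
B: a majority of 4284553 is 2142277; 2,142,277 required, 2,143,313 in favor — approved.

Approved — every class gave the required vote.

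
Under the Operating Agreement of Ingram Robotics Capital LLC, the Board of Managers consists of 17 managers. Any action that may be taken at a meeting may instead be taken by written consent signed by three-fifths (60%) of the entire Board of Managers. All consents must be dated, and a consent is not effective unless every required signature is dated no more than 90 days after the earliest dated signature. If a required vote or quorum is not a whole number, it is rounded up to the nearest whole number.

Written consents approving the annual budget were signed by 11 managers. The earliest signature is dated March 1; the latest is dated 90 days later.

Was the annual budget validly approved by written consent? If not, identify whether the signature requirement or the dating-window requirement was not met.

Signatures required: three-fifths (60%) of 17 — 3/5 of 17 = 10.20, rounded up to 11, so 11 needed; 11 signed. Sufficient.
Dating window: the latest signature is 90 days after the earliest; the limit is 90 days. Within the window.

Effective — both the signature and dating-window requirements are satisfied.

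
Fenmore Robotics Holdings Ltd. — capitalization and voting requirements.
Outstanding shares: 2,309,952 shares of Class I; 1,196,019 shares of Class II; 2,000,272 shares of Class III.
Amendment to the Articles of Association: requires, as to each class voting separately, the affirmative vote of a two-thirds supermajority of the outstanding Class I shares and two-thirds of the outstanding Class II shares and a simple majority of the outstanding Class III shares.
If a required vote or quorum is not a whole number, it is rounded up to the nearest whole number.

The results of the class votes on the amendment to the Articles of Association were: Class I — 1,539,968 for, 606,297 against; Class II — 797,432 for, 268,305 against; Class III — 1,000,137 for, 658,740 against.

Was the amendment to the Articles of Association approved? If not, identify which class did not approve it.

Class I: 2/3 of 2309952 = 1539968; 1,539,968 required, 1,539,968 in favor — approved.
Class II: 2/3 of 1196019 = 797346; 797,346 required, 797,432 in favor — approved.
Class III: a majority of 2000272 is 1000137; 1,000,137 required, 1,000,137 in favor — approved.

Approved — every class gave the required vote.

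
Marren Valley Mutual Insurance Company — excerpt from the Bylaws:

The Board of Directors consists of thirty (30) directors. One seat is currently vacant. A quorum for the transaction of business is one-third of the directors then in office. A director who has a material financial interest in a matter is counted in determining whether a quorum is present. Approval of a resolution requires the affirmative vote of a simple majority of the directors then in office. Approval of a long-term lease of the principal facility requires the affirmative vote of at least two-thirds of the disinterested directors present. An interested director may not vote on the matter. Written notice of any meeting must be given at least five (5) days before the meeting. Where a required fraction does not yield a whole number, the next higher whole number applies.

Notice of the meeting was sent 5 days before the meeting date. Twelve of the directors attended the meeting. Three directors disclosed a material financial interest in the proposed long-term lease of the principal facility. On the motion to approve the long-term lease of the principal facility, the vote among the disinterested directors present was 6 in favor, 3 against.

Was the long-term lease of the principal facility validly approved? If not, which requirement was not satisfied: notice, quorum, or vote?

Valid — all requirements satisfied.

Notice: 5 days given; 5 required (5 ≥ 5). Satisfied.
Quorum: 12 present (interested directors count toward quorum); quorum is 10. Satisfied.
Vote: the long-term lease of the principal facility requires two-thirds of the disinterested directors present (12 − 3 = 9). 2/3 of 9 = 6, so 6 affirmative votes are needed; 6 voted in favor. Satisfied.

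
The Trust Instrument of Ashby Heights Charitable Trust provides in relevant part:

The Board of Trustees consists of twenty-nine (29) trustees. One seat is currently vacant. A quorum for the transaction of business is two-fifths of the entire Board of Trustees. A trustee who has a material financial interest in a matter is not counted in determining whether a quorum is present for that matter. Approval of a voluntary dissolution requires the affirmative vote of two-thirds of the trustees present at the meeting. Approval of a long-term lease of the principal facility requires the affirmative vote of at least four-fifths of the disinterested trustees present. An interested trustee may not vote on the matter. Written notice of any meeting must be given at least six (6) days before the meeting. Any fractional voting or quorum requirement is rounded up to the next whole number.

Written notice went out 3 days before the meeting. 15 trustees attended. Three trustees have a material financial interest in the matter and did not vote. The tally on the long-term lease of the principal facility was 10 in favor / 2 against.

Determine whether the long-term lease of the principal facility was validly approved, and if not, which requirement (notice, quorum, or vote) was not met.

Invalid — notice requirement not satisfied.

Notice: 3 days given; 6 required (3 < 6). Not satisfied.
Quorum: 15 present, but the 3 interested trustees do not count, leaving 12. Quorum is 12. Satisfied.
Vote: the long-term lease of the principal facility requires four-fifths of the disinterested trustees present (15 − 3 = 12). 4/5 of 12 = 9.60, rounded up to 10, so 10 affirmative votes are needed; 10 voted in favor. Satisfied.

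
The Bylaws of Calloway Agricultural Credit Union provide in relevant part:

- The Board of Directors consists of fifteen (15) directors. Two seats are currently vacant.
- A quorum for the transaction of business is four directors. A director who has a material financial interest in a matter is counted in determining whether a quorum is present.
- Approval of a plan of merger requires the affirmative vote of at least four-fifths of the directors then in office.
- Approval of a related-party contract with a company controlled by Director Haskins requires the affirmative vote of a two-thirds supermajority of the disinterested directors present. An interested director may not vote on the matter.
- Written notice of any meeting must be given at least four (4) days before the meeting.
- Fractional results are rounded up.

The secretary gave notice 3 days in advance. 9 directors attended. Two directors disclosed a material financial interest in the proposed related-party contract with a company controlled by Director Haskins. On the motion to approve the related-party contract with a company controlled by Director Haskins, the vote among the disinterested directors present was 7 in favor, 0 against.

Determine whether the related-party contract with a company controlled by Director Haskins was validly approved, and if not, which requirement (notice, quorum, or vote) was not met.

Notice: 3 days given; 4 required (3 < 4). Not satisfied.
Quorum: 9 present (interested directors count toward quorum); quorum is 4. Satisfied.
Vote: the related-party contract with a company controlled by Director Haskins requires two-thirds of the disinterested directors present (9 − 2 = 7). 2/3 of 7 = 4.67, rounded up to 5, so 5 affirmative votes are needed; 7 voted in favor. Satisfied.

Invalid — notice requirement not satisfied.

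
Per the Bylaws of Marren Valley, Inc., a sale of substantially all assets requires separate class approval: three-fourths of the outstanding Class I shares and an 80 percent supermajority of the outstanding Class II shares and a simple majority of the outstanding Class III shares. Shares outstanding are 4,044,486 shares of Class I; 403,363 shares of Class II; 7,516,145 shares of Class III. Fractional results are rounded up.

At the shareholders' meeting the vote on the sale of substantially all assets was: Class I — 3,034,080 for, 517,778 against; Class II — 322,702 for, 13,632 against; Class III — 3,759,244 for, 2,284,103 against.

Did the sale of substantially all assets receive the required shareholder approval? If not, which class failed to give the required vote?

Class I: 3/4 of 4044486 = 3033364.50, rounded up to 3033365; 3,033,365 required, 3,034,080 in favor — approved.
Class II: 4/5 of 403363 = 322690.40, rounded up to 322691; 322,691 required, 322,702 in favor — approved.
Class III: a majority of 7516145 is 3758073; 3,758,073 required, 3,759,244 in favor — approved.

Approved — every class gave the required vote.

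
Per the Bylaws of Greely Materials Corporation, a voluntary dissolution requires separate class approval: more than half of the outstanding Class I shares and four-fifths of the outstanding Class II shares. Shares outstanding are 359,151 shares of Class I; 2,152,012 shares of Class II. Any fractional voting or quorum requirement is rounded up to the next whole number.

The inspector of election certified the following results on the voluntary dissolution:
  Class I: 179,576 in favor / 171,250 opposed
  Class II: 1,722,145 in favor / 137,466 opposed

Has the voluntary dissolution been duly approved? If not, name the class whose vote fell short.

Approved — every class gave the required vote.

Class I: a majority of 359151 is 179576; 179,576 required, 179,576 in favor — approved.
Class II: 4/5 of 2152012 = 1721609.60, rounded up to 1721610; 1,721,610 required, 1,722,145 in favor — approved.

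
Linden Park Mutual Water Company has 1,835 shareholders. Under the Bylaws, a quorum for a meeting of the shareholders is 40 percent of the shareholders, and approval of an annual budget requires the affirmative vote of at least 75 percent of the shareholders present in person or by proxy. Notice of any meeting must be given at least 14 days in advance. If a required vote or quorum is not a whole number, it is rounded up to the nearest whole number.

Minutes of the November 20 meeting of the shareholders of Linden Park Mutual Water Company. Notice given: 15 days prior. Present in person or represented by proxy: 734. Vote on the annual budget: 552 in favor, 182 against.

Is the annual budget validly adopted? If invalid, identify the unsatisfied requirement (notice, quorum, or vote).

Valid — all requirements satisfied.

Notice: 15 days given; 14 required. Satisfied.
Quorum: 40% of 1,835 = 734; 734 present. Satisfied.
Vote: requires three-fourths of those present (734); 3/4 of 734 = 550.50, rounded up to 551, so 551 needed; 552 in favor. Satisfied.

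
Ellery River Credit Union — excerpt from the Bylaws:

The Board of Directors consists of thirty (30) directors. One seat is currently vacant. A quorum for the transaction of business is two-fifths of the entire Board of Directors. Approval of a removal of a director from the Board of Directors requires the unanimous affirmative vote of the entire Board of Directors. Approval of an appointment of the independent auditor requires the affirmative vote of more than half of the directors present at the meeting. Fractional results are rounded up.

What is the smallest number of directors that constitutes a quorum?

12

2/5 of 30 = 12.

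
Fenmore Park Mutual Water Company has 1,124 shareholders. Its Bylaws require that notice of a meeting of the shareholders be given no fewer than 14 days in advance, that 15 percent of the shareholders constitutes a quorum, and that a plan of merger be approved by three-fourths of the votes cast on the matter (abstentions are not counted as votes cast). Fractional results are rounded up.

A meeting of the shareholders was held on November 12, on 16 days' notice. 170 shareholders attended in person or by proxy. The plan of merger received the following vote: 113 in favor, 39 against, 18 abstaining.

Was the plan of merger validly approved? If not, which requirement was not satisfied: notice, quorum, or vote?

Notice: 16 days given; 14 required. Satisfied.
Quorum: 15% of 1,124 = 168.60, rounded up to 169; 170 present. Satisfied.
Vote: requires three-fourths of the votes cast (170 − 18 abstaining = 152); 3/4 of 152 = 114, so 114 needed; 113 in favor. Not satisfied.

Invalid — vote requirement not satisfied.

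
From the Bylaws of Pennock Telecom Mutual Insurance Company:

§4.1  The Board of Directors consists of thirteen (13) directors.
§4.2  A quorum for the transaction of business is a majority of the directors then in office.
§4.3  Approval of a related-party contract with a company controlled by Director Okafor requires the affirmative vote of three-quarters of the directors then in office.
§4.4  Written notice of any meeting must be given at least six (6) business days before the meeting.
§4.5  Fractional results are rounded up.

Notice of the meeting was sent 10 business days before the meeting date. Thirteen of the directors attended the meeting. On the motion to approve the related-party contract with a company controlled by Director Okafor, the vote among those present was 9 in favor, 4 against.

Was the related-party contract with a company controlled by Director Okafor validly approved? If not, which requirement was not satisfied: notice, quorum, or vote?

Invalid — vote requirement not satisfied.

Notice: 10 business days given; 6 required (10 ≥ 6). Satisfied.
Quorum: 13 present; quorum is 7. Satisfied.
Vote: the related-party contract with a company controlled by Director Okafor requires three-fourths of the directors then in office (13). 3/4 of 13 = 9.75, rounded up to 10, so 10 affirmative votes are needed; 9 voted in favor. Not satisfied.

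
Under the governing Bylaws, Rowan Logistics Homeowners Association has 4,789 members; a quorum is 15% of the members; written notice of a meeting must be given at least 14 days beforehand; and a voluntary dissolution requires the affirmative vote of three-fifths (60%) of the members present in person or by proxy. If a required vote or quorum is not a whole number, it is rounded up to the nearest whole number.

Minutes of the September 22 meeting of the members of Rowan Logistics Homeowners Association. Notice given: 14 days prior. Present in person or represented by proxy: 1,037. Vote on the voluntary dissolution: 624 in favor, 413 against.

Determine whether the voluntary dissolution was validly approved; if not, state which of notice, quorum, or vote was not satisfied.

Valid — all requirements satisfied.

Notice: 14 days given; 14 required. Satisfied.
Quorum: 15% of 4,789 = 718.35, rounded up to 719; 1,037 present. Satisfied.
Vote: requires three-fifths of those present (1,037); 3/5 of 1037 = 622.20, rounded up to 623, so 623 needed; 624 in favor. Satisfied.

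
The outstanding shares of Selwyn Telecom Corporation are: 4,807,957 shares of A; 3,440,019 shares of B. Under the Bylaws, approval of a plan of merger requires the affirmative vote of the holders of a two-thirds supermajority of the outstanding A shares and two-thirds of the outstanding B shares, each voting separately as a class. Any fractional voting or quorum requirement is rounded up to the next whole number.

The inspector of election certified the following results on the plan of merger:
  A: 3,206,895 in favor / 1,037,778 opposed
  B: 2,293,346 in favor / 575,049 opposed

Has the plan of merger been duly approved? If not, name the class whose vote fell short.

Approved — every class gave the required vote.

A: 2/3 of 4807957 = 3205304.67, rounded up to 3205305; 3,205,305 required, 3,206,895 in favor — approved.
B: 2/3 of 3440019 = 2293346; 2,293,346 required, 2,293,346 in favor — approved.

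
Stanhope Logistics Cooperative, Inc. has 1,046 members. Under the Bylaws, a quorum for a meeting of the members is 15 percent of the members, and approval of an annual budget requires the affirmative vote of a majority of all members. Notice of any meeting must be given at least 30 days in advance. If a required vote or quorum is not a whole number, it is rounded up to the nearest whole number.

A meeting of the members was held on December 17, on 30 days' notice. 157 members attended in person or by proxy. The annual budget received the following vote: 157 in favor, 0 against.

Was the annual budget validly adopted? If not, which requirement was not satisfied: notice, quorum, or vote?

Invalid — vote requirement not satisfied.

Notice: 30 days given; 30 required. Satisfied.
Quorum: 15% of 1,046 = 156.90, rounded up to 157; 157 present. Satisfied.
Vote: requires a majority of all members (1,046); a majority of 1046 is 524, so 524 needed; 157 in favor. Not satisfied.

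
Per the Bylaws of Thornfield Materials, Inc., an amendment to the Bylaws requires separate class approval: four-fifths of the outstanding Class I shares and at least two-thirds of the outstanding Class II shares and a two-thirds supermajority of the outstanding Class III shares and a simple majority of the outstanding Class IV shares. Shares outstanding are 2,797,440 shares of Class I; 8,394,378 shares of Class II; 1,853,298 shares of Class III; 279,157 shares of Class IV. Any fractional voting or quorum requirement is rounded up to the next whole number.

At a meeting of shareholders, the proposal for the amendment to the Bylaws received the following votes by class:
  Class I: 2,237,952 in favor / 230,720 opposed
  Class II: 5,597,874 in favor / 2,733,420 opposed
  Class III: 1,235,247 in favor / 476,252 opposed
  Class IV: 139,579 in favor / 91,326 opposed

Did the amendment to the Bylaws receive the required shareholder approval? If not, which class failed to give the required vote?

Not approved — the Class III shares did not give the required vote.

Class I: 4/5 of 2797440 = 2237952; 2,237,952 required, 2,237,952 in favor — approved.
Class II: 2/3 of 8394378 = 5596252; 5,596,252 required, 5,597,874 in favor — approved.
Class III: 2/3 of 1853298 = 1235532; 1,235,532 required, 1,235,247 in favor — not approved.
Class IV: a majority of 279157 is 139579; 139,579 required, 139,579 in favor — approved.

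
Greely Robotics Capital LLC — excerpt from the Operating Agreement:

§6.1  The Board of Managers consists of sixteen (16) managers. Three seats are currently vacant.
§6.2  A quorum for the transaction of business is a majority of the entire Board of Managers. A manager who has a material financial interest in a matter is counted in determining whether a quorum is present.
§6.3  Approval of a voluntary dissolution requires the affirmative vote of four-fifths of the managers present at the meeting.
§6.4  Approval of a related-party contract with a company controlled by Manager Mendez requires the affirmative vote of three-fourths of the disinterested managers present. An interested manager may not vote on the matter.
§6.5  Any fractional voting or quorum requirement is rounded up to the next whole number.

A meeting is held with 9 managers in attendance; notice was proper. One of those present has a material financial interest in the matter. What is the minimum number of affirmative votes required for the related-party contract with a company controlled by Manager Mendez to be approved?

The related-party contract with a company controlled by Manager Mendez requires three-fourths of the disinterested managers present (9 − 1 = 8).
3/4 of 8 = 6.

6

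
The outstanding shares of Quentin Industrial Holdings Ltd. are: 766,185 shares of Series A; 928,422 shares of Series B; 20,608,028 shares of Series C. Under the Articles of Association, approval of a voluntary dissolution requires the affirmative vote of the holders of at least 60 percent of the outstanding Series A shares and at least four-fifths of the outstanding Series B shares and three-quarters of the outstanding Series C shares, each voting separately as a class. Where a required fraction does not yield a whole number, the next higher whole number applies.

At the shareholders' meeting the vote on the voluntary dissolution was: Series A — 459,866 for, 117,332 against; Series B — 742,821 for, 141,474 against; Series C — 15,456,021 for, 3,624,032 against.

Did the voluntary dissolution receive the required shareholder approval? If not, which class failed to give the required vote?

Approved — every class gave the required vote.

Series A: 3/5 of 766185 = 459711; 459,711 required, 459,866 in favor — approved.
Series B: 4/5 of 928422 = 742737.60, rounded up to 742738; 742,738 required, 742,821 in favor — approved.
Series C: 3/4 of 20608028 = 15456021; 15,456,021 required, 15,456,021 in favor — approved.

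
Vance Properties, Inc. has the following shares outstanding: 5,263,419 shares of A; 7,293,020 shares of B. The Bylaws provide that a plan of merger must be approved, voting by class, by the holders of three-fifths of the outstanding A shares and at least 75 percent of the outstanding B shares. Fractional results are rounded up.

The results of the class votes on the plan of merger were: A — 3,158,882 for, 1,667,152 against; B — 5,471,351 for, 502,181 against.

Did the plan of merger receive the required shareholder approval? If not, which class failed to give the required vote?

A: 3/5 of 5263419 = 3158051.40, rounded up to 3158052; 3,158,052 required, 3,158,882 in favor — approved.
B: 3/4 of 7293020 = 5469765; 5,469,765 required, 5,471,351 in favor — approved.

Approved — every class gave the required vote.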